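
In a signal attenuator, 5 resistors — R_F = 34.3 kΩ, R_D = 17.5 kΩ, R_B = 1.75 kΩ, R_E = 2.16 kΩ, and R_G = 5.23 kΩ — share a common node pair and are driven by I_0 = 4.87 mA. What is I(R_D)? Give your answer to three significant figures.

I ≈ 0.212 mA

Total conductance ΣG = 1/34.3 + 1/17.5 + 1/1.75 + 1/2.16 + 1/5.23 = 1.312 (units of 1/kΩ).
R_D takes the fraction G_k/ΣG = 0.05714/1.312 = 0.04356, so I = 4.87 × 0.04356 = 0.2121 mA.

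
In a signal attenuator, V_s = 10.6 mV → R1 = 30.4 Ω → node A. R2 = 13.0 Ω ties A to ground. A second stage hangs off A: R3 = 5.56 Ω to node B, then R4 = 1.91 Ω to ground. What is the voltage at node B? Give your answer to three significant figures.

Looking into the second stage from A: R3 + R4 = 7.470 Ω appears in parallel with R2.
Effective lower resistance at A: R2 ‖ 7.470 = 4.744 Ω.
V_A = 10.6 × 4.744/(30.4 + 4.744) = 1.431 mV.
Then the unloaded second divider: V_B = V_A × R4/(R3+R4) = 1.431 × 0.2557 = 0.3659 mV.

V_B ≈ 0.366 mV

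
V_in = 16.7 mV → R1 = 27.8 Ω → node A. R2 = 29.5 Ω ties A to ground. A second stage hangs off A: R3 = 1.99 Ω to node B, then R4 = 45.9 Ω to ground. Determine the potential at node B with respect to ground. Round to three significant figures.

Looking into the second stage from A: R3 + R4 = 47.89 Ω appears in parallel with R2.
R2 ‖ (R3+R4) = 18.26 Ω.
So V_A = 16.7 × 0.3964 = 6.619 mV.
Then the unloaded second divider: V_B = V_A × R4/(R3+R4) = 6.619 × 0.9584 = 6.344 mV.

V_B ≈ 6.34 mV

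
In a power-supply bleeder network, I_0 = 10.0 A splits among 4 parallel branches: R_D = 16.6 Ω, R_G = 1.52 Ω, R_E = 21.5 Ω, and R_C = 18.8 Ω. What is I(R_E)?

I ≈ 0.569 A

Total conductance ΣG = 1/16.6 + 1/1.52 + 1/21.5 + 1/18.8 = 0.8178 (units of 1/Ω).
Current divider: I(R_E) = I_0 · G_k/ΣG = 10.0 × (0.04651/0.8178) = 10.0 × 0.05687 = 0.5687 A.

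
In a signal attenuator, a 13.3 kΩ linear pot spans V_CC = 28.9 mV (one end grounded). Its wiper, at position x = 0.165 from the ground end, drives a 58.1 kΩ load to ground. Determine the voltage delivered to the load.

V_out ≈ 4.62 mV

Lower segment x·R_p = 2.195 kΩ; upper segment (1−x)·R_p = 11.11 kΩ.
R_L loads the lower segment: effective lower R = 2.115 kΩ.
Then V_out = V_CC · 2.115/(11.11 + 2.115) = 4.623 mV.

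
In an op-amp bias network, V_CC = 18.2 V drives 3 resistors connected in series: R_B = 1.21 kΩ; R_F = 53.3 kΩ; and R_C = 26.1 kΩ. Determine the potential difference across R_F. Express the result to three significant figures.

ΣR = 1.21 + 53.3 + 26.1 = 80.61 kΩ.
V = V_CC · R/ΣR = 18.2 × 0.6612 = 12.03 V.

V ≈ 12.0 V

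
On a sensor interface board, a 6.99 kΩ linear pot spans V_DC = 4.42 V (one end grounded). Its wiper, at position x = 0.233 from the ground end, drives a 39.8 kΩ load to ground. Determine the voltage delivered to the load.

The pot divides into 5.361 kΩ above the wiper and 1.629 kΩ below.
Lower segment in parallel with the load: 1.629 ‖ 39.8 = 1.565 kΩ.
Then V_out = V_DC · 1.565/(5.361 + 1.565) = 0.9985 V.
(Unloaded: V_out = x·V_DC = 1.03 V.)

V_out ≈ 0.999 V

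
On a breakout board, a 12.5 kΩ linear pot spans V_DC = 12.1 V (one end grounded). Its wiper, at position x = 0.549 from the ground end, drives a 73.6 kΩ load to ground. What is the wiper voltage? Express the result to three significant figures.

V_out ≈ 6.37 V

The pot divides into 5.637 kΩ above the wiper and 6.863 kΩ below.
(x·R_p) ‖ R_L = 6.277 kΩ.
Loaded-divider output: V_out = 12.1 × 0.5268 = 6.375 V.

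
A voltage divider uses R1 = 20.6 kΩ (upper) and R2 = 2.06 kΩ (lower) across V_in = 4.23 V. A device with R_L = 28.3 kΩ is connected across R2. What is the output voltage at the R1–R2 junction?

V_out ≈ 0.361 V

The load sits in parallel with R2, giving an effective lower resistance R2' = R2·R_L/(R2+R_L) = 1.920 kΩ.
Now apply the divider: V_out = 4.23 × 0.08527 = 0.3607 V.
(Unloaded it would be 0.385 V; the load pulls it down.)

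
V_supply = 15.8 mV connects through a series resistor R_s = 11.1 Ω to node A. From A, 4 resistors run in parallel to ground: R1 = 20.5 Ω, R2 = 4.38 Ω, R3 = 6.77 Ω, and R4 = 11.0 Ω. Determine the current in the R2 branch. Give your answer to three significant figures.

Parallel bank: R_p = 1/(1/20.5 + 1/4.38 + 1/6.77 + 1/11.0) = 1.939 Ω.
Node voltage V_A = V_supply · R_p/(R_s + R_p) = 15.8 × 0.1487 = 2.350 mV.
Branch current I = V_A/R2 = 2.350/4.38 = 0.5365 mA.

I ≈ 0.536 mA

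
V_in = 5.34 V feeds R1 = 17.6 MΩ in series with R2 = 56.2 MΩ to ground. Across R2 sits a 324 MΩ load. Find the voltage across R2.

V_out ≈ 3.90 V

R2 ‖ R_L = (56.2 × 324)/(56.2 + 324) = 47.89 MΩ.
Then V_out = V_in · R2'/(R1 + R2') = 5.34 × 47.89/65.49 = 3.905 V.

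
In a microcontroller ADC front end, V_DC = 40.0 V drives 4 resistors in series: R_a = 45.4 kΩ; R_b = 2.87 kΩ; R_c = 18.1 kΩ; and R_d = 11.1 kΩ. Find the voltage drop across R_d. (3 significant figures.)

ΣR = 45.4 + 2.87 + 18.1 + 11.1 = 77.47 kΩ.
By the voltage-divider rule, V = 40.0 × 11.10/77.47 = 5.731 V.

V ≈ 5.73 V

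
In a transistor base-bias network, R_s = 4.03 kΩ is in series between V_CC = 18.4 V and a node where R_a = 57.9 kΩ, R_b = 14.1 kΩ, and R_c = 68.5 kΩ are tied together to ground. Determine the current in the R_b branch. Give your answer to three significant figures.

Parallel bank: R_p = 1/(1/57.9 + 1/14.1 + 1/68.5) = 9.728 kΩ.
V_A by voltage divider: V_A = 18.4 × 9.728/(4.03 + 9.728) = 13.01 V.
I(R_b) = V_A / R_b = 13.01/14.1 = 0.9227 mA.

I ≈ 0.923 mA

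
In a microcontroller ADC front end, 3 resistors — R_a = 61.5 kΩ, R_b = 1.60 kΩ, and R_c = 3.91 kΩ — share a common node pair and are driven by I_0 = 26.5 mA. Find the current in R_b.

I ≈ 18.5 mA

Total conductance ΣG = 1/61.5 + 1/1.60 + 1/3.91 = 0.8970 (units of 1/kΩ).
R_b takes the fraction G_k/ΣG = 0.6250/0.8970 = 0.6968, so I = 26.5 × 0.6968 = 18.46 mA.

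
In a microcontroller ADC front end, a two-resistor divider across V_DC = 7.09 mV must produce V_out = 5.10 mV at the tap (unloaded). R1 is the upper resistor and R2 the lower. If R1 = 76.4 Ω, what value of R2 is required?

The divider ratio is R2/(R1+R2) = 5.10/7.09 = 0.7193.
R2 = R1 · 0.7193/(1 − 0.7193) = 195.8 Ω.

R2 ≈ 196 Ω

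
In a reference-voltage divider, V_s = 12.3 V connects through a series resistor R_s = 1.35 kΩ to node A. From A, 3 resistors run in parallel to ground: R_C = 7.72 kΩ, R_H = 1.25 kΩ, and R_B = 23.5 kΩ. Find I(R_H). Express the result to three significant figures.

Combine the parallel branches: R_p = (1/7.72 + 1/1.25 + 1/23.5)⁻¹ = 1.029 kΩ.
V_A = 12.3 × 1.029/2.379 = 5.319 V.
Branch current I = V_A/R_H = 5.319/1.25 = 4.255 mA.

I ≈ 4.26 mA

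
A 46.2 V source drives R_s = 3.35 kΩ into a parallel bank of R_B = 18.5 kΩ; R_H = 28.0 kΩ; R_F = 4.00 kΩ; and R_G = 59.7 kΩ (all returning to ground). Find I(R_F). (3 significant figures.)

I ≈ 5.26 mA

Parallel bank: R_p = 1/(1/18.5 + 1/28.0 + 1/4.00 + 1/59.7) = 2.805 kΩ.
V_A by voltage divider: V_A = 46.2 × 2.805/(3.35 + 2.805) = 21.05 V.
I(R_F) = V_A / R_F = 21.05/4.00 = 5.264 mA.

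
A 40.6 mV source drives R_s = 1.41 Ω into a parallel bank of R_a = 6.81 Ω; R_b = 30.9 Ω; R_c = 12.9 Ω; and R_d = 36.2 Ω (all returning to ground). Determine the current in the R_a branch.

I ≈ 4.26 mA

Equivalent of the parallel group: R_p = 3.517 Ω.
V_A = 40.6 × 3.517/4.927 = 28.98 mV.
Branch current I = V_A/R_a = 28.98/6.81 = 4.256 mA.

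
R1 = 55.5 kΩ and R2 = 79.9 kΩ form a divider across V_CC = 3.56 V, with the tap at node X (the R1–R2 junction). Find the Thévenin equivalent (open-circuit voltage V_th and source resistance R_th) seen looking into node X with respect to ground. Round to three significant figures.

V_th ≈ 2.10 V, R_th ≈ 32.8 kΩ

Open-circuit (no load on X): V_th = V_CC · R2/(R1 + R2) = 3.56 × 79.9/(55.50 + 79.9) = 2.101 V.
Looking into X with the source shorted: R_th = R1·R2/(R1+R2) = 55.50 × 79.9/135.4 = 32.75 kΩ.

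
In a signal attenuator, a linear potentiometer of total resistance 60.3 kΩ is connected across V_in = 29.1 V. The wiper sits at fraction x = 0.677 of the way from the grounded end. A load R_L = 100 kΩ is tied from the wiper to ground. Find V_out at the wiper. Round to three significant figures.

V_out ≈ 17.4 V

The pot divides into 19.48 kΩ above the wiper and 40.82 kΩ below.
(x·R_p) ‖ R_L = 28.99 kΩ.
V_out = 29.1 × 28.99/(19.48 + 28.99) = 17.41 V.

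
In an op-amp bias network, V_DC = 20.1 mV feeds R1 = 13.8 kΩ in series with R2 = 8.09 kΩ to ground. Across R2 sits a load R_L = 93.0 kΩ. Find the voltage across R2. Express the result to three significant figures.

V_out ≈ 7.04 mV

First combine the lower leg with the load: R2 ‖ R_L = 7.443 kΩ.
Voltage divider with the loaded lower leg: V_out = 20.1 × 7.443/(13.8 + 7.443) = 20.1 × 0.3504 = 7.042 mV.
(Unloaded it would be 7.43 mV; the load pulls it down.)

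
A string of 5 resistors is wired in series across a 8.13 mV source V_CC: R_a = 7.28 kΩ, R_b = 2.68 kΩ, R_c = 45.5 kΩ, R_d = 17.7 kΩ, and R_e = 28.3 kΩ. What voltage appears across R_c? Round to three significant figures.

Series total: ΣR = 7.28 + 2.68 + 45.5 + 17.7 + 28.3 = 101.5 kΩ.
Voltage divider: V = V_CC · (45.50 / 101.5) = 8.13 × 0.4485 = 3.646 mV.

V ≈ 3.65 mV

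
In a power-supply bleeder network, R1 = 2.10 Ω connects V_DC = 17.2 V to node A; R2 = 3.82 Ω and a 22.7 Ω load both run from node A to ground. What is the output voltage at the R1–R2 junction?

V_out ≈ 10.5 V

R2 ‖ R_L = (3.82 × 22.7)/(3.82 + 22.7) = 3.270 Ω.
Now apply the divider: V_out = 17.2 × 0.6089 = 10.47 V.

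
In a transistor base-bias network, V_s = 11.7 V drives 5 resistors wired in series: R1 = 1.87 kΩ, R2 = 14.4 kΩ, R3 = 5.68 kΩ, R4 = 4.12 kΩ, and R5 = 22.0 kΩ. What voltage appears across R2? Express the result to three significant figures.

V ≈ 3.50 V

Series total: ΣR = 1.87 + 14.4 + 5.68 + 4.12 + 22.0 = 48.07 kΩ.
Voltage divider: V = V_s · (14.40 / 48.07) = 11.7 × 0.2996 = 3.505 V.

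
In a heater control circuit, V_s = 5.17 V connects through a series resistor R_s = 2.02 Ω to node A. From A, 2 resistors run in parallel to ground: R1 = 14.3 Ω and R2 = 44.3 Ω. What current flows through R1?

Parallel bank: R_p = 1/(1/14.3 + 1/44.3) = 10.81 Ω.
V_A by voltage divider: V_A = 5.17 × 10.81/(2.02 + 10.81) = 4.356 V.
I(R1) = V_A / R1 = 4.356/14.3 = 0.3046 A.
(Check via current divider: I_total = 0.4029 A; share G_k/ΣG = 0.7560 → same result.)

I ≈ 0.305 A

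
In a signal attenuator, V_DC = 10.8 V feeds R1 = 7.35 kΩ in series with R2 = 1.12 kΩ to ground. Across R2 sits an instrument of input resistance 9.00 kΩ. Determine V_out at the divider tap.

V_out ≈ 1.29 V

R2 ‖ R_L = (1.12 × 9.00)/(1.12 + 9.00) = 0.9960 kΩ.
Voltage divider with the loaded lower leg: V_out = 10.8 × 0.9960/(7.35 + 0.9960) = 10.8 × 0.1193 = 1.289 V.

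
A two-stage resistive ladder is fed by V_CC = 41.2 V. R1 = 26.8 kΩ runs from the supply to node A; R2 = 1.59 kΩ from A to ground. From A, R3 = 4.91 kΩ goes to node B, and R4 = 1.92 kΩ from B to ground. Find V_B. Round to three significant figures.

V_B ≈ 0.532 V

Node A sees R2 in parallel with the series input of stage 2, R3 + R4 = 6.830 kΩ.
R2 ‖ (R3+R4) = 1.290 kΩ.
V_A = 41.2 × 1.290/(26.8 + 1.290) = 1.892 V.
Then the unloaded second divider: V_B = V_A × R4/(R3+R4) = 1.892 × 0.2811 = 0.5318 V.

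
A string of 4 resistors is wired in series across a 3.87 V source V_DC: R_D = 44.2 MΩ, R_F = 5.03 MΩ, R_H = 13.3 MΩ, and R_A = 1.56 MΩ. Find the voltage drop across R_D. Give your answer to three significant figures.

V ≈ 2.67 V

ΣR = 44.2 + 5.03 + 13.3 + 1.56 = 64.09 MΩ.
By the voltage-divider rule, V = 3.87 × 44.20/64.09 = 2.669 V.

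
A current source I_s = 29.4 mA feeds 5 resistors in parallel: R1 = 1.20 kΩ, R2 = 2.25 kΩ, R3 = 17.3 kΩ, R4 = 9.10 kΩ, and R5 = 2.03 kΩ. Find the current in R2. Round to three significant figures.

I ≈ 6.74 mA

ΣG = 1/1.20 + 1/2.25 + 1/17.3 + 1/9.10 + 1/2.03 = 1.938.
Current divider: I(R2) = I_s · G_k/ΣG = 29.4 × (0.4444/1.938) = 29.4 × 0.2293 = 6.742 mA.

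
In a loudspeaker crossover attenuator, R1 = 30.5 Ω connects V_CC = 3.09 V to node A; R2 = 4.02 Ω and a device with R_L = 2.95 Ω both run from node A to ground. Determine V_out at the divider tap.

First combine the lower leg with the load: R2 ‖ R_L = 1.701 Ω.
Then V_out = V_CC · R2'/(R1 + R2') = 3.09 × 1.701/32.20 = 0.1633 V.

V_out ≈ 0.163 V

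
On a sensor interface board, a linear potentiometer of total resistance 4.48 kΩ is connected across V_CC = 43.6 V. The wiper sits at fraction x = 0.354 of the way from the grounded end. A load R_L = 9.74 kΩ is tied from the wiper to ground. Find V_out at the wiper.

Lower segment x·R_p = 1.586 kΩ; upper segment (1−x)·R_p = 2.894 kΩ.
R_L loads the lower segment: effective lower R = 1.364 kΩ.
V_out = 43.6 × 1.364/(2.894 + 1.364) = 13.97 V.

V_out ≈ 14.0 V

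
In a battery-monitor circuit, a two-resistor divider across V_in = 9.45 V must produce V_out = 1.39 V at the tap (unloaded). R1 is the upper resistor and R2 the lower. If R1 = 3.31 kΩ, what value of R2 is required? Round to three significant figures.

The divider ratio is R2/(R1+R2) = 1.39/9.45 = 0.1471.
So R2 = R1 · V_out/(V_in − V_out) = 3.31 × 1.39/(9.45 − 1.39) = 3.31 × 0.1725 = 0.5708 kΩ.

R2 ≈ 0.571 kΩ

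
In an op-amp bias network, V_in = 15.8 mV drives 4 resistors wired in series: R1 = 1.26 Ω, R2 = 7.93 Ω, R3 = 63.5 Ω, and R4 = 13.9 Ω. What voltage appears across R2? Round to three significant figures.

V ≈ 1.45 mV

ΣR = 1.26 + 7.93 + 63.5 + 13.9 = 86.59 Ω.
V = V_in · R/ΣR = 15.8 × 0.09158 = 1.447 mV.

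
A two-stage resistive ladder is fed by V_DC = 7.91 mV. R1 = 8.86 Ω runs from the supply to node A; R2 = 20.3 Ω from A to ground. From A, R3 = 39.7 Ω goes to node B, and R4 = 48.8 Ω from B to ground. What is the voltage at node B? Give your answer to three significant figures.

Node A sees R2 in parallel with the series input of stage 2, R3 + R4 = 88.50 Ω.
Effective lower resistance at A: R2 ‖ 88.50 = 16.51 Ω.
So V_A = 7.91 × 0.6508 = 5.148 mV.
V_B = V_A × 0.5514 = 2.839 mV.

V_B ≈ 2.84 mV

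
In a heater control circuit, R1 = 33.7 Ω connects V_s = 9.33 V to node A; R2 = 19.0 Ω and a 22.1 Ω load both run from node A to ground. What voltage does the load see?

V_out ≈ 2.17 V

The load sits in parallel with R2, giving an effective lower resistance R2' = R2·R_L/(R2+R_L) = 10.22 Ω.
Then V_out = V_s · R2'/(R1 + R2') = 9.33 × 10.22/43.92 = 2.170 V.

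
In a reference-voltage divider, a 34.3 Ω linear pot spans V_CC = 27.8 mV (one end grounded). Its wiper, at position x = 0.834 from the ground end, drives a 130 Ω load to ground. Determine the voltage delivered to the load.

Lower segment x·R_p = 28.61 Ω; upper segment (1−x)·R_p = 5.694 Ω.
Lower segment in parallel with the load: 28.61 ‖ 130 = 23.45 Ω.
Then V_out = V_CC · 23.45/(5.694 + 23.45) = 22.37 mV.

V_out ≈ 22.4 mV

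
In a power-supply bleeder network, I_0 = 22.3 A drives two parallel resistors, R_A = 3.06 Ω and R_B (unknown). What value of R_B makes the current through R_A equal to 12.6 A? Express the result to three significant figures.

R_B ≈ 3.97 Ω

Two-branch current divider: I_A = I_0 · R_B/(R_A + R_B).
12.6/22.3 = R_B/(R_A + R_B) → R_B = R_A · (0.5650)/(1 − 0.5650) = 3.06 × 1.299 = 3.975 Ω.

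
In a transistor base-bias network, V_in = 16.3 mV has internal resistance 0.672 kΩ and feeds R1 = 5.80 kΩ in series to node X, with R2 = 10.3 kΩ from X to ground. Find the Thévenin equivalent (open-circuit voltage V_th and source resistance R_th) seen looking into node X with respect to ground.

R1' = 0.672 + 5.80 = 6.472 kΩ (source resistance + R1).
V_th is the unloaded tap voltage: V_in · R2/(R1'+R2) = 16.3 × 0.6141 = 10.01 mV.
Looking into X with the source shorted: R_th = R1'·R2/(R1'+R2) = 6.472 × 10.3/16.77 = 3.975 kΩ.

V_th ≈ 10.0 mV, R_th ≈ 3.97 kΩ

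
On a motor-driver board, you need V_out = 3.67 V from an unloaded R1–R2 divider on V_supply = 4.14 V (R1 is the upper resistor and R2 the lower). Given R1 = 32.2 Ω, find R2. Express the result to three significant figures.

R2 ≈ 251 Ω

V_out/V_supply = R2/(R1+R2) = 0.8865.
R2 = R1 · 0.8865/(1 − 0.8865) = 251.4 Ω.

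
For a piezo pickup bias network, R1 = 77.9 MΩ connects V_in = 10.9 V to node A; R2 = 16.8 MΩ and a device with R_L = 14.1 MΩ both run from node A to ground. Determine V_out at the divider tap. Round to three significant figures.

First combine the lower leg with the load: R2 ‖ R_L = 7.666 MΩ.
Now apply the divider: V_out = 10.9 × 0.08959 = 0.9766 V.
(Unloaded it would be 1.93 V; the load pulls it down.)

V_out ≈ 0.977 V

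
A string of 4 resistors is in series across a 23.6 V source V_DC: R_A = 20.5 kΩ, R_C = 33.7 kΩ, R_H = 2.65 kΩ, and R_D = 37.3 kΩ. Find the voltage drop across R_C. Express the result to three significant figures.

V ≈ 8.45 V

Total series resistance ΣR = 20.5 + 33.7 + 2.65 + 37.3 = 94.15 kΩ.
V = V_DC · R/ΣR = 23.6 × 0.3579 = 8.447 V.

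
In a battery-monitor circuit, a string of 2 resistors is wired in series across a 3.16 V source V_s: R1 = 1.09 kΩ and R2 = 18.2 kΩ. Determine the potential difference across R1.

V ≈ 0.179 V

ΣR = 1.09 + 18.2 = 19.29 kΩ.
By the voltage-divider rule, V = 3.16 × 1.090/19.29 = 0.1786 V.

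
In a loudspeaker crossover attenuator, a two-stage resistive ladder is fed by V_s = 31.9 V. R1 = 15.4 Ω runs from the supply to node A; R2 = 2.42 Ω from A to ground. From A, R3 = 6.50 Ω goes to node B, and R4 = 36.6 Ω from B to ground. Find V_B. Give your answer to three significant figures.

V_B ≈ 3.51 V

The second stage (R3 + R4 = 43.10 Ω) loads node A in parallel with R2.
Effective lower resistance at A: R2 ‖ 43.10 = 2.291 Ω.
First divider: V_A = V_s · 2.291/(15.4 + 2.291) = 4.132 V.
V_B = V_A × 0.8492 = 3.509 V.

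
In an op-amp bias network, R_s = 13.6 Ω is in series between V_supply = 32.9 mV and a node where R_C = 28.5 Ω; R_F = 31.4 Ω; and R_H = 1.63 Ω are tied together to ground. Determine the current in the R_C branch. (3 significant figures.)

Combine the parallel branches: R_p = (1/28.5 + 1/31.4 + 1/1.63)⁻¹ = 1.470 Ω.
V_A by voltage divider: V_A = 32.9 × 1.470/(13.6 + 1.470) = 3.209 mV.
I(R_C) = V_A / R_C = 3.209/28.5 = 0.1126 mA.

I ≈ 0.113 mA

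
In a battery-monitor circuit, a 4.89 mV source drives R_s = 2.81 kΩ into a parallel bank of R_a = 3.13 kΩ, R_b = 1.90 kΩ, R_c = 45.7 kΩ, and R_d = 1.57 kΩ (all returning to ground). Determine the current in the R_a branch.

I ≈ 0.299 µA

Combine the parallel branches: R_p = (1/3.13 + 1/1.90 + 1/45.7 + 1/1.57)⁻¹ = 0.6646 kΩ.
Node voltage V_A = V_s · R_p/(R_s + R_p) = 4.89 × 0.1913 = 0.9353 mV.
I(R_a) = V_A / R_a = 0.9353/3.13 = 0.2988 µA.
(Check via current divider: I_total = 1.407 µA; share G_k/ΣG = 0.2123 → same result.)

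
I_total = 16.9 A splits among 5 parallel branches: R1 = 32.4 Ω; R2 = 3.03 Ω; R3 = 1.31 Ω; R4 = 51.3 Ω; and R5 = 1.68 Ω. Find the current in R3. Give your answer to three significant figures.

Total conductance ΣG = 1/32.4 + 1/3.03 + 1/1.31 + 1/51.3 + 1/1.68 = 1.739 (units of 1/Ω).
By the current-divider rule, I = I_total · G_k/ΣG = 16.9 × 0.4390 = 7.419 A.

I ≈ 7.42 A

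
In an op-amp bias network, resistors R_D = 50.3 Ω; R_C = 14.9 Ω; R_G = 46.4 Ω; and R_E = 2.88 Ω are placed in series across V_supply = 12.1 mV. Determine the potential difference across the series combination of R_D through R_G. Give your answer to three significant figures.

V ≈ 11.8 mV

Total series resistance ΣR = 50.3 + 14.9 + 46.4 + 2.88 = 114.5 Ω.
R_{R_D..R_G} = 50.3 + 14.9 + 46.4 = 111.6 Ω.
Voltage divider: V = V_supply · (111.6 / 114.5) = 12.1 × 0.9748 = 11.80 mV.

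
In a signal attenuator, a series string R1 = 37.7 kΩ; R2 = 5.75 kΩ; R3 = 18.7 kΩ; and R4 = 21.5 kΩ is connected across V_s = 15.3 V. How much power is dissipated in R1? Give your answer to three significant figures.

ΣR = 83.65 kΩ → I = 15.3/83.65 = 0.1829 mA.
V(R1) = I·R = 6.896 V; P = V·I = 6.896 × 0.1829 = 1.261 mW.

P ≈ 1.26 mW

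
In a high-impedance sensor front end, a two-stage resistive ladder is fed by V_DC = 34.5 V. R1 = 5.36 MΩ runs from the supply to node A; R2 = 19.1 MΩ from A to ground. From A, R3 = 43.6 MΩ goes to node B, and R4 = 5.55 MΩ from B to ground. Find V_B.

The second stage (R3 + R4 = 49.15 MΩ) loads node A in parallel with R2.
R2 ‖ (R3+R4) = 13.75 MΩ.
So V_A = 34.5 × 0.7196 = 24.83 V.
V_B = V_A × 0.1129 = 2.803 V.

V_B ≈ 2.80 V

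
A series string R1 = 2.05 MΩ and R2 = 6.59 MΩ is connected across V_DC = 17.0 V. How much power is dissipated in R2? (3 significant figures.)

Series current I = V_DC/ΣR = 17.0/8.640 = 1.968 µA.
P = I²R = 3.871 × 6.59 = 25.51 µW.

P ≈ 25.5 µW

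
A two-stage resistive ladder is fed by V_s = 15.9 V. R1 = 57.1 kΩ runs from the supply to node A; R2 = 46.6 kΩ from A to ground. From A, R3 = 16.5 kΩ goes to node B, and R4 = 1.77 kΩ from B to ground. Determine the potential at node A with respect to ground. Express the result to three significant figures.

Node A sees R2 in parallel with the series input of stage 2, R3 + R4 = 18.27 kΩ.
Effective lower resistance at A: R2 ‖ 18.27 = 13.12 kΩ.
So V_A = 15.9 × 0.1869 = 2.972 V.

V_A ≈ 2.97 V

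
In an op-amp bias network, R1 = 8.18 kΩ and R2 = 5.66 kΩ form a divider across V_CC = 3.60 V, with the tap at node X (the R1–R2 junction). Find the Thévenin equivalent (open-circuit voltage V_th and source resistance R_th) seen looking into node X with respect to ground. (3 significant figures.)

V_th is the unloaded tap voltage: V_CC · R2/(R1+R2) = 3.60 × 0.4090 = 1.472 V.
Looking into X with the source shorted: R_th = R1·R2/(R1+R2) = 8.180 × 5.66/13.84 = 3.345 kΩ.

V_th ≈ 1.47 V, R_th ≈ 3.35 kΩ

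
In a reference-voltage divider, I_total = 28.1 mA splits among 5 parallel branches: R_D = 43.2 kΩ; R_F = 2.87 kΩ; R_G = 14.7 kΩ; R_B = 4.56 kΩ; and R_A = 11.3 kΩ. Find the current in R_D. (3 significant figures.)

Total conductance ΣG = 1/43.2 + 1/2.87 + 1/14.7 + 1/4.56 + 1/11.3 = 0.7474 (units of 1/kΩ).
R_D takes the fraction G_k/ΣG = 0.02315/0.7474 = 0.03097, so I = 28.1 × 0.03097 = 0.8703 mA.

I ≈ 0.870 mA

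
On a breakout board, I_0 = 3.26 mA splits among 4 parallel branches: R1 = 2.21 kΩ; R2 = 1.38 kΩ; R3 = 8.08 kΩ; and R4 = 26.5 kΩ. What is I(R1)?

I ≈ 1.10 mA

Conductances: ΣG = 1/2.21 + 1/1.38 + 1/8.08 + 1/26.5 = 1.339 (1/kΩ).
Current divider: I(R1) = I_0 · G_k/ΣG = 3.26 × (0.4525/1.339) = 3.26 × 0.3380 = 1.102 mA.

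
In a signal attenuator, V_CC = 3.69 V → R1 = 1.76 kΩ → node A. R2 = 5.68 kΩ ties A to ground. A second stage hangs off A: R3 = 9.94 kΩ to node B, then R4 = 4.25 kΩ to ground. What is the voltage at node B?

V_B ≈ 0.771 V

Node A sees R2 in parallel with the series input of stage 2, R3 + R4 = 14.19 kΩ.
R2 ‖ (R3+R4) = 4.056 kΩ.
V_A = 3.69 × 4.056/(1.76 + 4.056) = 2.573 V.
Then the unloaded second divider: V_B = V_A × R4/(R3+R4) = 2.573 × 0.2995 = 0.7708 V.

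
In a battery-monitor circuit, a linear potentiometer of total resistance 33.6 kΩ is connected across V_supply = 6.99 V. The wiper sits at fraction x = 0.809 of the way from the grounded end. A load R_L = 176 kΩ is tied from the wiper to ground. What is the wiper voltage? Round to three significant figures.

Split the track: R_lower = x·R_p = 27.18 kΩ, R_upper = (1−x)·R_p = 6.418 kΩ.
(x·R_p) ‖ R_L = 23.55 kΩ.
Loaded-divider output: V_out = 6.99 × 0.7858 = 5.493 V.

V_out ≈ 5.49 V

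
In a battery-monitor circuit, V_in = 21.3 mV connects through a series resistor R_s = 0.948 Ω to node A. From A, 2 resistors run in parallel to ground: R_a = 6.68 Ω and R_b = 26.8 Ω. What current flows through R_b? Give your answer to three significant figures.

Parallel bank: R_p = 1/(1/6.68 + 1/26.8) = 5.347 Ω.
V_A by voltage divider: V_A = 21.3 × 5.347/(0.948 + 5.347) = 18.09 mV.
I(R_b) = V_A / R_b = 18.09/26.8 = 0.6751 mA.

I ≈ 0.675 mA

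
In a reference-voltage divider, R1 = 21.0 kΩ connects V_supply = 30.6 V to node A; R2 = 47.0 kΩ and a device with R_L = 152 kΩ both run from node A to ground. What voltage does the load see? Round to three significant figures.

V_out ≈ 19.3 V

The load sits in parallel with R2, giving an effective lower resistance R2' = R2·R_L/(R2+R_L) = 35.90 kΩ.
Then V_out = V_supply · R2'/(R1 + R2') = 30.6 × 35.90/56.90 = 19.31 V.
(Unloaded it would be 21.2 V; the load pulls it down.)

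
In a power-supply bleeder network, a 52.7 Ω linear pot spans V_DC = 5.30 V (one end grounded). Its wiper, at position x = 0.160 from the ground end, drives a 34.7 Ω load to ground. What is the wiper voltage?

V_out ≈ 0.704 V

The pot divides into 44.27 Ω above the wiper and 8.432 Ω below.
R_L loads the lower segment: effective lower R = 6.784 Ω.
Then V_out = V_DC · 6.784/(44.27 + 6.784) = 0.7043 V.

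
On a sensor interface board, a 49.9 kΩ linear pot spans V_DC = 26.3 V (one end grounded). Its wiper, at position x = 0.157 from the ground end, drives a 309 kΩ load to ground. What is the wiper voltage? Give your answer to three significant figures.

Split the track: R_lower = x·R_p = 7.834 kΩ, R_upper = (1−x)·R_p = 42.07 kΩ.
R_L loads the lower segment: effective lower R = 7.641 kΩ.
Loaded-divider output: V_out = 26.3 × 0.1537 = 4.043 V.

V_out ≈ 4.04 V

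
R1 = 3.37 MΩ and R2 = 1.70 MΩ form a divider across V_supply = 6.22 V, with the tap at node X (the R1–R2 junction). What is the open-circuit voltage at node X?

Open-circuit (no load on X): V_th = V_supply · R2/(R1 + R2) = 6.22 × 1.70/(3.370 + 1.70) = 2.086 V.

V_th ≈ 2.09 V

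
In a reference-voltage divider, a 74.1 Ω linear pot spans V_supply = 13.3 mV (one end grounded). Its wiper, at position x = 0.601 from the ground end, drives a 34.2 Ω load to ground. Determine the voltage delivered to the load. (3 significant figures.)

V_out ≈ 5.26 mV

Lower segment x·R_p = 44.53 Ω; upper segment (1−x)·R_p = 29.57 Ω.
(x·R_p) ‖ R_L = 19.34 Ω.
Loaded-divider output: V_out = 13.3 × 0.3955 = 5.260 mV.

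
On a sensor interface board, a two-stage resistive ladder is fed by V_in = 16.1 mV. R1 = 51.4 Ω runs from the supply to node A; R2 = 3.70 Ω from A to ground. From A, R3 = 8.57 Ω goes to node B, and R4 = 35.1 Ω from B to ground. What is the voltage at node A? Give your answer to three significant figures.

V_A ≈ 1.00 mV

The second stage (R3 + R4 = 43.67 Ω) loads node A in parallel with R2.
Effective lower resistance at A: R2 ‖ 43.67 = 3.411 Ω.
First divider: V_A = V_in · 3.411/(51.4 + 3.411) = 1.002 mV.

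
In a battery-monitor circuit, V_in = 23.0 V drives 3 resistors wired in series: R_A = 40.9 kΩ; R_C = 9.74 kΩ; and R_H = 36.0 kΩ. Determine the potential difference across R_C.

ΣR = 40.9 + 9.74 + 36.0 = 86.64 kΩ.
Voltage divider: V = V_in · (9.740 / 86.64) = 23.0 × 0.1124 = 2.586 V.

V ≈ 2.59 V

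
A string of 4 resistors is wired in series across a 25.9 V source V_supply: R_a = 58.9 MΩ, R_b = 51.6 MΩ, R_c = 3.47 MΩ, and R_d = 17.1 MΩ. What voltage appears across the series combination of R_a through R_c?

ΣR = 58.9 + 51.6 + 3.47 + 17.1 = 131.1 MΩ.
R_{R_a..R_c} = 58.9 + 51.6 + 3.47 = 114.0 MΩ.
V = V_supply · R/ΣR = 25.9 × 0.8695 = 22.52 V.

V ≈ 22.5 V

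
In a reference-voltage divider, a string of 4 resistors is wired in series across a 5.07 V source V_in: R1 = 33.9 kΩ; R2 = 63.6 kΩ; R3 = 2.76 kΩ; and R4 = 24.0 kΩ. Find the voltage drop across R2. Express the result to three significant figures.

Total series resistance ΣR = 33.9 + 63.6 + 2.76 + 24.0 = 124.3 kΩ.
Voltage divider: V = V_in · (63.60 / 124.3) = 5.07 × 0.5118 = 2.595 V.

V ≈ 2.59 V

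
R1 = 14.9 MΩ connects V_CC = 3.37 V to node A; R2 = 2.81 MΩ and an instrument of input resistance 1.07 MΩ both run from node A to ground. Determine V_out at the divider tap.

First combine the lower leg with the load: R2 ‖ R_L = 0.7749 MΩ.
Now apply the divider: V_out = 3.37 × 0.04944 = 0.1666 V.

V_out ≈ 0.167 V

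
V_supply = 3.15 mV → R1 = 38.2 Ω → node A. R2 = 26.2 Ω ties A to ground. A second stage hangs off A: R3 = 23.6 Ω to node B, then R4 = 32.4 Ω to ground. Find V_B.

The second stage (R3 + R4 = 56.00 Ω) loads node A in parallel with R2.
R2 ‖ (R3+R4) = 17.85 Ω.
So V_A = 3.15 × 0.3185 = 1.003 mV.
Stage 2 is unloaded, so V_B = V_A · R4/(R3+R4) = 1.003 × 32.4/56.00 = 0.5804 mV.

V_B ≈ 0.580 mV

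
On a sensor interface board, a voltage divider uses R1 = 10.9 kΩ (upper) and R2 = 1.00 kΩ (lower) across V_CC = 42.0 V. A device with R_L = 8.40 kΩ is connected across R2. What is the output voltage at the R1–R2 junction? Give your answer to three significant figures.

First combine the lower leg with the load: R2 ‖ R_L = 0.8936 kΩ.
Voltage divider with the loaded lower leg: V_out = 42.0 × 0.8936/(10.9 + 0.8936) = 42.0 × 0.07577 = 3.182 V.

V_out ≈ 3.18 V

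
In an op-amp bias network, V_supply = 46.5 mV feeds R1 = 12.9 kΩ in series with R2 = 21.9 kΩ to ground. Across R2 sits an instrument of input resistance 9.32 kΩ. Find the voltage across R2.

The load sits in parallel with R2, giving an effective lower resistance R2' = R2·R_L/(R2+R_L) = 6.538 kΩ.
Then V_out = V_supply · R2'/(R1 + R2') = 46.5 × 6.538/19.44 = 15.64 mV.

V_out ≈ 15.6 mV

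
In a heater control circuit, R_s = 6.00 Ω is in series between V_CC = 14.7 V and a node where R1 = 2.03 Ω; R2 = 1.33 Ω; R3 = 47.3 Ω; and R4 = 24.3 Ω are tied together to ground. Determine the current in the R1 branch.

I ≈ 0.819 A

Combine the parallel branches: R_p = (1/2.03 + 1/1.33 + 1/47.3 + 1/24.3)⁻¹ = 0.7652 Ω.
V_A = 14.7 × 0.7652/6.765 = 1.663 V.
Branch current I = V_A/R1 = 1.663/2.03 = 0.8191 A.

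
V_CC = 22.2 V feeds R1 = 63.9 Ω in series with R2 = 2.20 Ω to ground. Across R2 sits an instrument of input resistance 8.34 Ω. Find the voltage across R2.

The load sits in parallel with R2, giving an effective lower resistance R2' = R2·R_L/(R2+R_L) = 1.741 Ω.
Then V_out = V_CC · R2'/(R1 + R2') = 22.2 × 1.741/65.64 = 0.5887 V.

V_out ≈ 0.589 V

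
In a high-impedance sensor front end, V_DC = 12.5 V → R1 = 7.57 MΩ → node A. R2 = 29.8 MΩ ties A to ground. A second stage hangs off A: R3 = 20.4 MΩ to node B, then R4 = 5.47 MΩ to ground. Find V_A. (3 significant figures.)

V_A ≈ 8.08 V

Node A sees R2 in parallel with the series input of stage 2, R3 + R4 = 25.87 MΩ.
R2 ‖ (R3+R4) = 13.85 MΩ.
V_A = 12.5 × 13.85/(7.57 + 13.85) = 8.082 V.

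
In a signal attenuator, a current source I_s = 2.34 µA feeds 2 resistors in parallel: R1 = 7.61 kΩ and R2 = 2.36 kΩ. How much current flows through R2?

I ≈ 1.79 µA

Two-branch current divider: I_k = I_s · R_other/(R_1 + R_2).
I(R2) = 2.34 × 7.61/(7.61 + 2.36) = 2.34 × 0.7633 = 1.786 µA.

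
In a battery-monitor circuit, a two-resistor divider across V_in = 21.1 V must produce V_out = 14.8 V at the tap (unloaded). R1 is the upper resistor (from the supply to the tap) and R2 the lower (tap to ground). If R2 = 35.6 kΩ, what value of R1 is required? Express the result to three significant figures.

Required fraction k = V_out/V_in = 0.7014.
R1 = R2·(1/k − 1) = 35.6 × 0.4257 = 15.15 kΩ.

R1 ≈ 15.2 kΩ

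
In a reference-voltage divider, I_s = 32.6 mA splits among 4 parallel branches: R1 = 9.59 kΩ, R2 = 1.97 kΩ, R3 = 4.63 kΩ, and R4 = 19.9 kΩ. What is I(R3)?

ΣG = 1/9.59 + 1/1.97 + 1/4.63 + 1/19.9 = 0.8781.
By the current-divider rule, I = I_s · G_k/ΣG = 32.6 × 0.2460 = 8.018 mA.

I ≈ 8.02 mA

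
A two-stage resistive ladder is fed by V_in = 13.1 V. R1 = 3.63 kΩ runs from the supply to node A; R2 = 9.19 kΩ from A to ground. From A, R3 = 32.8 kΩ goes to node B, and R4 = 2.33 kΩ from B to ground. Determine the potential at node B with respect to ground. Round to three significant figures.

V_B ≈ 0.580 V

The second stage (R3 + R4 = 35.13 kΩ) loads node A in parallel with R2.
Effective lower resistance at A: R2 ‖ 35.13 = 7.284 kΩ.
So V_A = 13.1 × 0.6674 = 8.743 V.
Then the unloaded second divider: V_B = V_A × R4/(R3+R4) = 8.743 × 0.06633 = 0.5799 V.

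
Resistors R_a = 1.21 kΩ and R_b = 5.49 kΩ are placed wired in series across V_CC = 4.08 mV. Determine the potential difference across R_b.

Series total: ΣR = 1.21 + 5.49 = 6.700 kΩ.
By the voltage-divider rule, V = 4.08 × 5.490/6.700 = 3.343 mV.

V ≈ 3.34 mV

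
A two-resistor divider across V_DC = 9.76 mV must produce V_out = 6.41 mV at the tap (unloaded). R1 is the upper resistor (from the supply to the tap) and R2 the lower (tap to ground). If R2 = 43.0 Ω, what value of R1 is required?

The divider ratio is R2/(R1+R2) = 6.41/9.76 = 0.6568.
Rearranging, R1 = R2·(1−k)/k = 43.0 × 0.5226 = 22.47 Ω.

R1 ≈ 22.5 Ω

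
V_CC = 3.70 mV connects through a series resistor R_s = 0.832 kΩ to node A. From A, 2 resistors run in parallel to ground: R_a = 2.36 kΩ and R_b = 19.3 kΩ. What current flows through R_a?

Parallel bank: R_p = 1/(1/2.36 + 1/19.3) = 2.103 kΩ.
V_A = 3.70 × 2.103/2.935 = 2.651 mV.
Branch current I = V_A/R_a = 2.651/2.36 = 1.123 µA.

I ≈ 1.12 µA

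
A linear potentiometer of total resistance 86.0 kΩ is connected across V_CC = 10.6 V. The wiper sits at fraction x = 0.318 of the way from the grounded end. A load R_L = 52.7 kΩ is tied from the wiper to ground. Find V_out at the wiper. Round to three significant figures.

V_out ≈ 2.49 V

The pot divides into 58.65 kΩ above the wiper and 27.35 kΩ below.
(x·R_p) ‖ R_L = 18.00 kΩ.
V_out = 10.6 × 18.00/(58.65 + 18.00) = 2.490 V.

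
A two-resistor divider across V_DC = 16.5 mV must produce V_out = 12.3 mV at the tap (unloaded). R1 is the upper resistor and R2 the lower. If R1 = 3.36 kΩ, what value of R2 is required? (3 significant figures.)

R2 ≈ 9.84 kΩ

The divider ratio is R2/(R1+R2) = 12.3/16.5 = 0.7455.
R2 = R1 · 0.7455/(1 − 0.7455) = 9.840 kΩ.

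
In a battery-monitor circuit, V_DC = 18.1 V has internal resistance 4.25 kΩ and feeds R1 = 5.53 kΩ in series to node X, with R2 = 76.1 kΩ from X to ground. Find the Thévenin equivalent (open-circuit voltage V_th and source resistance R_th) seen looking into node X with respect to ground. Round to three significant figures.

R1' = 4.25 + 5.53 = 9.780 kΩ (source resistance + R1).
With X open, the divider is unloaded: V_th = 18.1 × 76.1/85.88 = 16.04 V.
Zeroing V_DC shorts the top of R1' to ground, so R_th = R1' ‖ R2 = 8.666 kΩ.

V_th ≈ 16.0 V, R_th ≈ 8.67 kΩ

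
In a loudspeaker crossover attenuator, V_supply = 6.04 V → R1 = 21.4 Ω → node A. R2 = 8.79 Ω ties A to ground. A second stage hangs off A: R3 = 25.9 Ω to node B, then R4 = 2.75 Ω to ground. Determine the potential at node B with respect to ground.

V_B ≈ 0.139 V

The second stage (R3 + R4 = 28.65 Ω) loads node A in parallel with R2.
R2 ‖ (R3+R4) = 6.726 Ω.
First divider: V_A = V_supply · 6.726/(21.4 + 6.726) = 1.444 V.
V_B = V_A × 0.09599 = 0.1386 V.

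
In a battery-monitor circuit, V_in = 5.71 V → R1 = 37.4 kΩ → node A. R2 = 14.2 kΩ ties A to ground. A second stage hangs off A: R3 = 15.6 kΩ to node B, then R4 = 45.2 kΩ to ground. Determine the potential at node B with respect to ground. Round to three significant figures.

V_B ≈ 0.999 V

Looking into the second stage from A: R3 + R4 = 60.80 kΩ appears in parallel with R2.
R2 ‖ (R3+R4) = 11.51 kΩ.
V_A = 5.71 × 11.51/(37.4 + 11.51) = 1.344 V.
Stage 2 is unloaded, so V_B = V_A · R4/(R3+R4) = 1.344 × 45.2/60.80 = 0.9991 V.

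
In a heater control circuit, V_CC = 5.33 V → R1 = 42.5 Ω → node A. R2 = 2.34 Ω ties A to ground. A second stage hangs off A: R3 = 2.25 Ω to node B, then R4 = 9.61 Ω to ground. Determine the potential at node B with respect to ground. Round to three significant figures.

V_B ≈ 0.190 V

The second stage (R3 + R4 = 11.86 Ω) loads node A in parallel with R2.
Effective lower resistance at A: R2 ‖ 11.86 = 1.954 Ω.
V_A = 5.33 × 1.954/(42.5 + 1.954) = 0.2343 V.
Stage 2 is unloaded, so V_B = V_A · R4/(R3+R4) = 0.2343 × 9.61/11.86 = 0.1899 V.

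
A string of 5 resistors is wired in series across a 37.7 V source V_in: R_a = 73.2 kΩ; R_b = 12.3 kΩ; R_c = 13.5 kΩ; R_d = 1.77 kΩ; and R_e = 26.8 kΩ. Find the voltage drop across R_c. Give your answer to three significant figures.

V ≈ 3.99 V

ΣR = 73.2 + 12.3 + 13.5 + 1.77 + 26.8 = 127.6 kΩ.
V = V_in · R/ΣR = 37.7 × 0.1058 = 3.990 V.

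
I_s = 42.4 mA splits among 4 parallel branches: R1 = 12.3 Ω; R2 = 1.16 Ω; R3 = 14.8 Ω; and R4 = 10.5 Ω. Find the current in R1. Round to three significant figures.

Total conductance ΣG = 1/12.3 + 1/1.16 + 1/14.8 + 1/10.5 = 1.106 (units of 1/Ω).
R1 takes the fraction G_k/ΣG = 0.08130/1.106 = 0.07350, so I = 42.4 × 0.07350 = 3.116 mA.

I ≈ 3.12 mA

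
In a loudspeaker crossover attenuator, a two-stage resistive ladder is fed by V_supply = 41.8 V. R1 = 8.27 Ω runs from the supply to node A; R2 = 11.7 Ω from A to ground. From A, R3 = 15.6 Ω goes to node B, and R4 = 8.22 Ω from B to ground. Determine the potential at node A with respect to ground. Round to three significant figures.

V_A ≈ 20.4 V

Looking into the second stage from A: R3 + R4 = 23.82 Ω appears in parallel with R2.
R2 ‖ (R3+R4) = 7.846 Ω.
V_A = 41.8 × 7.846/(8.27 + 7.846) = 20.35 V.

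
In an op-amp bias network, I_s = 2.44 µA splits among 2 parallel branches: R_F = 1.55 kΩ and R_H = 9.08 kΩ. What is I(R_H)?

I ≈ 0.356 µA

Two-branch current divider: I_k = I_s · R_other/(R_1 + R_2).
I(R_H) = 2.44 × 1.55/(1.55 + 9.08) = 2.44 × 0.1458 = 0.3558 µA.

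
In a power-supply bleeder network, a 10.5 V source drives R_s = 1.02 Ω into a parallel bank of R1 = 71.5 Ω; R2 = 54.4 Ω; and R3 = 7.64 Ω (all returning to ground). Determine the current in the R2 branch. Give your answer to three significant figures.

I ≈ 0.165 A

Equivalent of the parallel group: R_p = 6.125 Ω.
Node voltage V_A = V_supply · R_p/(R_s + R_p) = 10.5 × 0.8572 = 9.001 V.
I(R2) = V_A / R2 = 9.001/54.4 = 0.1655 A.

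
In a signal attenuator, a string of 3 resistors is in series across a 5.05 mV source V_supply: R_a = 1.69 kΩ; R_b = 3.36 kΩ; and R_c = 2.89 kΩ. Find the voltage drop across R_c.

ΣR = 1.69 + 3.36 + 2.89 = 7.940 kΩ.
By the voltage-divider rule, V = 5.05 × 2.890/7.940 = 1.838 mV.

V ≈ 1.84 mV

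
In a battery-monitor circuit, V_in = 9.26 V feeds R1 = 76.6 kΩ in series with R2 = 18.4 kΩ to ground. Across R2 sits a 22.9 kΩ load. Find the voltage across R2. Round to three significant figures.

First combine the lower leg with the load: R2 ‖ R_L = 10.20 kΩ.
Then V_out = V_in · R2'/(R1 + R2') = 9.26 × 10.20/86.80 = 1.088 V.
(Unloaded it would be 1.79 V; the load pulls it down.)

V_out ≈ 1.09 V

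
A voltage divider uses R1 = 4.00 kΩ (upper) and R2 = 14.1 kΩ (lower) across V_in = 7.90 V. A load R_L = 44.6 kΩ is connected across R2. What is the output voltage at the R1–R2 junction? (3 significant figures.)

R2 ‖ R_L = (14.1 × 44.6)/(14.1 + 44.6) = 10.71 kΩ.
Now apply the divider: V_out = 7.90 × 0.7281 = 5.752 V.
(Unloaded it would be 6.15 V; the load pulls it down.)

V_out ≈ 5.75 V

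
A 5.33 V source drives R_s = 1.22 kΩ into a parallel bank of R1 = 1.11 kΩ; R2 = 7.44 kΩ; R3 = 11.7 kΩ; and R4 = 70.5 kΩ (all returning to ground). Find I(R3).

I ≈ 0.191 mA

Parallel bank: R_p = 1/(1/1.11 + 1/7.44 + 1/11.7 + 1/70.5) = 0.8811 kΩ.
V_A = 5.33 × 0.8811/2.101 = 2.235 V.
I(R3) = V_A / R3 = 2.235/11.7 = 0.1910 mA.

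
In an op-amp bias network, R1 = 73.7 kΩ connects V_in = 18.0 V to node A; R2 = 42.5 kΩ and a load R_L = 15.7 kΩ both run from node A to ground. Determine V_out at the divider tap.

First combine the lower leg with the load: R2 ‖ R_L = 11.46 kΩ.
Then V_out = V_in · R2'/(R1 + R2') = 18.0 × 11.46/85.16 = 2.423 V.

V_out ≈ 2.42 V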